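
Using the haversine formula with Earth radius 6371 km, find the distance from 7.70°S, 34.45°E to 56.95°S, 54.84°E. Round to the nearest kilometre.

Δλ = 54.84 − 34.45 = 20.39°.
Δφ = -56.95 − -7.70 = -49.25°.
a = sin²(Δφ/2) + cos φ₁ · cos φ₂ · sin²(Δλ/2) = 0.190552.
c = 2·atan2(√a, √(1−a)) = 0.90346 rad → d = 6371·c ≈ 5755.94 km.

5756 km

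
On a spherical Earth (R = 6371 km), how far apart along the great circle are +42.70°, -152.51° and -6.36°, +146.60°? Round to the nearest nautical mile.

Δλ = 146.60 − -152.51 = 299.11°; wrapped into (−180°, 180°]: -60.89°.
Δφ = -6.36 − 42.70 = -49.06°.
a = sin²(Δφ/2) + cos φ₁ · cos φ₂ · sin²(Δλ/2) = 0.359898.
c = 2·atan2(√a, √(1−a)) = 1.28679 rad → d = 6371·c ≈ 8198.14 km ≈ 4426.64 nmi.

4427 nmi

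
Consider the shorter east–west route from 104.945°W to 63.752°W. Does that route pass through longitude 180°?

Signed shortest Δλ = ((-63.752 − -104.945 + 180) mod 360) − 180 = 41.193°.
Going east by 41.193° from -104.945° reaches -63.752° without touching 180°.

No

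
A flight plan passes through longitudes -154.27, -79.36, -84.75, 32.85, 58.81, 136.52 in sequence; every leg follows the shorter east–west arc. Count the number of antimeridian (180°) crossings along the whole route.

Leg 1: -154.27° → -79.36°, shortest Δλ = 74.91° (east) — does not cross 180°.
Leg 2: -79.36° → -84.75°, shortest Δλ = -5.39° (west) — does not cross 180°.
Leg 3: -84.75° → +32.85°, shortest Δλ = 117.6° (east) — does not cross 180°.
Leg 4: +32.85° → +58.81°, shortest Δλ = 25.96° (east) — does not cross 180°.
Leg 5: +58.81° → +136.52°, shortest Δλ = 77.71° (east) — does not cross 180°.
Total crossings: 0.

0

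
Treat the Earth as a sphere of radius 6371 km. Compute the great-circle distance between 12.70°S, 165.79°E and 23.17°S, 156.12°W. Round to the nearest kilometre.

Δλ = -156.12 − 165.79 = -321.91°; wrapped into (−180°, 180°]: 38.09°.
Δφ = -23.17 − -12.70 = -10.47°.
a = sin²(Δφ/2) + cos φ₁ · cos φ₂ · sin²(Δλ/2) = 0.103820.
c = 2·atan2(√a, √(1−a)) = 0.65613 rad → d = 6371·c ≈ 4180.20 km.

4180 km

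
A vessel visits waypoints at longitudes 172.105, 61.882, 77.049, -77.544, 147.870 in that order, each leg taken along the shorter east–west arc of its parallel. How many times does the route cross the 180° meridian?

Leg 1: +172.105° → +61.882°, shortest Δλ = -110.223° (west) — does not cross 180°.
Leg 2: +61.882° → +77.049°, shortest Δλ = 15.167° (east) — does not cross 180°.
Leg 3: +77.049° → -77.544°, shortest Δλ = -154.593° (west) — does not cross 180°.
Leg 4: -77.544° → +147.870°, shortest Δλ = -134.586° (west) — crosses 180°.
Total crossings: 1.

1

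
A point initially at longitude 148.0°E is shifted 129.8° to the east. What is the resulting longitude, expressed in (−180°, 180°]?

Start at +148.0°; shift +129.8° → +277.8°.
+277.8° lies outside (−180°, 180°]; subtract 360° → -82.2°.

82.2°W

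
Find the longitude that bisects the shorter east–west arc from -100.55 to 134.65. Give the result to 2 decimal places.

Signed shortest Δλ from -100.55° to +134.65° is -124.80°.
Midpoint longitude = -100.55° + (-124.80°)/2 = -100.55° − 62.40° = -162.95°.
(The naïve average (-100.55 + +134.65)/2 = 17.05° is on the wrong side of the globe.)

-162.95°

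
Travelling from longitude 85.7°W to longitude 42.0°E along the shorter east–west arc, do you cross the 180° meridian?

No

Signed shortest Δλ = ((42.0 − -85.7 + 180) mod 360) − 180 = 127.7°.
Going east by 127.7° from -85.7° reaches +42.0° without touching 180°.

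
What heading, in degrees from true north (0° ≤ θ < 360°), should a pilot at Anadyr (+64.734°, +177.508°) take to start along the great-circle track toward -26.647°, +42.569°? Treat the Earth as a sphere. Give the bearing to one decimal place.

301.0°

Δλ = 42.569 − 177.508 = -134.939°.
θ = atan2( sin Δλ · cos φ₂ , cos φ₁ · sin φ₂ − sin φ₁ · cos φ₂ · cos Δλ )
  = atan2(-0.63268, 0.37951) = -59.043° → normalised to [0°, 360°): 300.957°.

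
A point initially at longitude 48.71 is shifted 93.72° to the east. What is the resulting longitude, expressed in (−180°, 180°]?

+142.43°

Start at +48.71°; shift +93.72° → +142.43°.
+142.43° already lies in (−180°, 180°].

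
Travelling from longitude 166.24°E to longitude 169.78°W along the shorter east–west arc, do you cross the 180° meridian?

Yes

Naïve |-169.78 − 166.24| = 336.02° > 180°, so the shorter arc goes the other way round — across 180°.
Signed shortest Δλ = ((-169.78 − 166.24 + 180) mod 360) − 180 = 23.98°.
Going east by 23.98° from +166.24° passes through 180° before reaching -169.78°.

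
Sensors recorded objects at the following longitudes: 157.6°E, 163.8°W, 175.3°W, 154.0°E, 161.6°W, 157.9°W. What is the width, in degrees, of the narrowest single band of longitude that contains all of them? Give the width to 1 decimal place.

48.1°

Sort the longitudes: -175.3°, -163.8°, -161.6°, -157.9°, +154.0°, +157.6°.
Eastward gaps between consecutive values (wrapping around): 11.5°, 2.2°, 3.7°, 311.9°, 3.6°, 27.1°.
Largest gap = 311.9° ⇒ minimal covering band is its complement: 360° − 311.9° = 48.1°.
Band runs from +154.0° eastward to -157.9°, crossing the antimeridian.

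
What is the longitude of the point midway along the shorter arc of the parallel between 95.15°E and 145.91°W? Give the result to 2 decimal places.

154.62°E

Signed shortest Δλ from +95.15° to -145.91° is +118.94°.
Midpoint longitude = +95.15° + (+118.94°)/2 = +95.15° + 59.47° = +154.62°.
(The naïve average (+95.15 + -145.91)/2 = -25.38° is on the wrong side of the globe.)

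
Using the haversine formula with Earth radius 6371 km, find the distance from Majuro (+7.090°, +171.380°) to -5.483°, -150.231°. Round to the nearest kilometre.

Δλ = -150.231 − 171.380 = -321.611°; wrapped into (−180°, 180°]: 38.389°.
Δφ = -5.483 − 7.090 = -12.573°.
a = sin²(Δφ/2) + cos φ₁ · cos φ₂ · sin²(Δλ/2) = 0.118767.
c = 2·atan2(√a, √(1−a)) = 0.70368 rad → d = 6371·c ≈ 4483.14 km.

4483 km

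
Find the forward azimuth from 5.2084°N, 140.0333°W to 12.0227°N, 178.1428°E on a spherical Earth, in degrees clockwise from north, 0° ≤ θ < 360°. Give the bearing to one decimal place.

282.2°

Δλ = 178.1428 − -140.0333 = 318.1761°; wrapped into (−180°, 180°]: -41.8239°.
θ = atan2( sin Δλ · cos φ₂ , cos φ₁ · sin φ₂ − sin φ₁ · cos φ₂ · cos Δλ )
  = atan2(-0.65222, 0.14127) = -77.778° → normalised to [0°, 360°): 282.222°.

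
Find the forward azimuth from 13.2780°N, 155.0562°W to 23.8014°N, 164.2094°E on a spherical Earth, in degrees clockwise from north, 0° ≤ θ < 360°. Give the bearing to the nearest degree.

291°

Δλ = 164.2094 − -155.0562 = 319.2656°; wrapped into (−180°, 180°]: -40.7344°.
θ = atan2( sin Δλ · cos φ₂ , cos φ₁ · sin φ₂ − sin φ₁ · cos φ₂ · cos Δλ )
  = atan2(-0.59705, 0.23355) = -68.636° → normalised to [0°, 360°): 291.364°.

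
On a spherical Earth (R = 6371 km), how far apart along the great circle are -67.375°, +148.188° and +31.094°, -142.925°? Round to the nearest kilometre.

12340 km

Δλ = -142.925 − 148.188 = -291.113°; wrapped into (−180°, 180°]: 68.887°.
Δφ = 31.094 − -67.375 = 98.469°.
a = sin²(Δφ/2) + cos φ₁ · cos φ₂ · sin²(Δλ/2) = 0.679019.
c = 2·atan2(√a, √(1−a)) = 1.93696 rad → d = 6371·c ≈ 12340.38 km.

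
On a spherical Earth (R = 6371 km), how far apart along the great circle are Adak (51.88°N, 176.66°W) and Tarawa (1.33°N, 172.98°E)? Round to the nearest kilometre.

Δλ = 172.98 − -176.66 = 349.64°; wrapped into (−180°, 180°]: -10.36°.
Δφ = 1.33 − 51.88 = -50.55°.
a = sin²(Δφ/2) + cos φ₁ · cos φ₂ · sin²(Δλ/2) = 0.187328.
c = 2·atan2(√a, √(1−a)) = 0.89522 rad → d = 6371·c ≈ 5703.48 km.

5703 km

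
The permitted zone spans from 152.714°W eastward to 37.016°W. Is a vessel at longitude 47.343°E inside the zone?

Band width going east from -152.714° to -37.016°: ((-37.016 − -152.714) mod 360) = 115.698°.
Offset of +47.343° east of the west edge: ((47.343 − -152.714) mod 360) = 200.057°.
200.057° > 115.698° ⇒ outside.

No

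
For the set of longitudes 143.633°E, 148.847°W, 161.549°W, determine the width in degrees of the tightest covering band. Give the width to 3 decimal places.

Sort the longitudes: -161.549°, -148.847°, +143.633°.
Eastward gaps between consecutive values (wrapping around): 12.702°, 292.480°, 54.818°.
Largest gap = 292.480° ⇒ minimal covering band is its complement: 360° − 292.480° = 67.520°.
Band runs from +143.633° eastward to -148.847°, crossing the antimeridian.

67.520°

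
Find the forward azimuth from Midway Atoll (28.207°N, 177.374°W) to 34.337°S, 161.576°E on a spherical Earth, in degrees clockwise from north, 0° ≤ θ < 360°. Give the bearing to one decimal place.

199.0°

Δλ = 161.576 − -177.374 = 338.950°; wrapped into (−180°, 180°]: -21.050°.
θ = atan2( sin Δλ · cos φ₂ , cos φ₁ · sin φ₂ − sin φ₁ · cos φ₂ · cos Δλ )
  = atan2(-0.29659, -0.86132) = -160.999° → normalised to [0°, 360°): 199.001°.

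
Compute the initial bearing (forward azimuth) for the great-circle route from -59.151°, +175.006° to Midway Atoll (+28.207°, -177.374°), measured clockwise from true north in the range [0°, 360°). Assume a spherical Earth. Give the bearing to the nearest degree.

7°

Δλ = -177.374 − 175.006 = -352.380°; wrapped into (−180°, 180°]: 7.620°.
θ = atan2( sin Δλ · cos φ₂ , cos φ₁ · sin φ₂ − sin φ₁ · cos φ₂ · cos Δλ )
  = atan2(0.11686, 0.99226) = 6.717° → normalised to [0°, 360°): 6.717°.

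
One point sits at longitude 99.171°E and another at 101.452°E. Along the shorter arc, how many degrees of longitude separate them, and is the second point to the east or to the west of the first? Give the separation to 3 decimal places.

2.281° east

Raw difference: 101.452 − 99.171 = 2.281°.
Normalise into (−180°, 180°]: 2.281° stays 2.281°.
Positive ⇒ the second point lies to the east; separation 2.281°.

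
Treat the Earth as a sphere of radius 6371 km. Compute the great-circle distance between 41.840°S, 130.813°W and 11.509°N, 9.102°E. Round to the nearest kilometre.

14873 km

Δλ = 9.102 − -130.813 = 139.915°.
Δφ = 11.509 − -41.840 = 53.349°.
a = sin²(Δφ/2) + cos φ₁ · cos φ₂ · sin²(Δλ/2) = 0.845815.
c = 2·atan2(√a, √(1−a)) = 2.33454 rad → d = 6371·c ≈ 14873.36 km.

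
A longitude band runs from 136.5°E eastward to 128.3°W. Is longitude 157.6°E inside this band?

Yes

Band width going east from +136.5° to -128.3°: ((-128.3 − 136.5) mod 360) = 95.2°.
Offset of +157.6° east of the west edge: ((157.6 − 136.5) mod 360) = 21.1°.
21.1° ≤ 95.2° ⇒ inside.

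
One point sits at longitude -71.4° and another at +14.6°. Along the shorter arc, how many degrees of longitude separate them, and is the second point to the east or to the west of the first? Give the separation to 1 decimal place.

Raw difference: 14.6 − -71.4 = 86.0°.
Normalise into (−180°, 180°]: 86.0° stays 86.0°.
Positive ⇒ the second point lies to the east; separation 86.0°.

86.0° east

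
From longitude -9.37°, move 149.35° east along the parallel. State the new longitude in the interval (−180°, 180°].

Start at -9.37°; shift +149.35° → +139.98°.
+139.98° already lies in (−180°, 180°].

+139.98°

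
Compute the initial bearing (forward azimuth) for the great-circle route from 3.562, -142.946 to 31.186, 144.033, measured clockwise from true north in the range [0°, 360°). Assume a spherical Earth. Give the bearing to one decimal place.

Δλ = 144.033 − -142.946 = 286.979°; wrapped into (−180°, 180°]: -73.021°.
θ = atan2( sin Δλ · cos φ₂ , cos φ₁ · sin φ₂ − sin φ₁ · cos φ₂ · cos Δλ )
  = atan2(-0.81820, 0.50130) = -58.505° → normalised to [0°, 360°): 301.495°.

301.5°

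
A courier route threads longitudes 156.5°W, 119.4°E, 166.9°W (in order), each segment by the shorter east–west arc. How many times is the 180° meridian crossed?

Leg 1: -156.5° → +119.4°, shortest Δλ = -84.1° (west) — crosses 180°.
Leg 2: +119.4° → -166.9°, shortest Δλ = 73.7° (east) — crosses 180°.
Total crossings: 2.

2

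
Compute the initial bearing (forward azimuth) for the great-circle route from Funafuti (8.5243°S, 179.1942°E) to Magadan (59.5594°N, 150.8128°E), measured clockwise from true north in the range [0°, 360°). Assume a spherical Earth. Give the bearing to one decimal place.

Δλ = 150.8128 − 179.1942 = -28.3814°.
θ = atan2( sin Δλ · cos φ₂ , cos φ₁ · sin φ₂ − sin φ₁ · cos φ₂ · cos Δλ )
  = atan2(-0.24083, 0.91870) = -14.689° → normalised to [0°, 360°): 345.311°.

345.3°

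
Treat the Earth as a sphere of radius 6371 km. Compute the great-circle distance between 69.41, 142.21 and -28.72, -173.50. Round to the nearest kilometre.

11480 km

Δλ = -173.50 − 142.21 = -315.71°; wrapped into (−180°, 180°]: 44.29°.
Δφ = -28.72 − 69.41 = -98.13°.
a = sin²(Δφ/2) + cos φ₁ · cos φ₂ · sin²(Δλ/2) = 0.614533.
c = 2·atan2(√a, √(1−a)) = 1.80191 rad → d = 6371·c ≈ 11480.00 km.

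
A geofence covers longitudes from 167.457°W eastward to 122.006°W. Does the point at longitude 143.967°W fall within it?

Band width going east from -167.457° to -122.006°: ((-122.006 − -167.457) mod 360) = 45.451°.
Offset of -143.967° east of the west edge: ((-143.967 − -167.457) mod 360) = 23.490°.
23.490° ≤ 45.451° ⇒ inside.

Yes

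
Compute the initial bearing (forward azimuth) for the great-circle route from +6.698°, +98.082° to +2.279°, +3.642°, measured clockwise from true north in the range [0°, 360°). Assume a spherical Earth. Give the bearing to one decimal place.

272.8°

Δλ = 3.642 − 98.082 = -94.440°.
θ = atan2( sin Δλ · cos φ₂ , cos φ₁ · sin φ₂ − sin φ₁ · cos φ₂ · cos Δλ )
  = atan2(-0.99621, 0.04852) = -87.212° → normalised to [0°, 360°): 272.788°.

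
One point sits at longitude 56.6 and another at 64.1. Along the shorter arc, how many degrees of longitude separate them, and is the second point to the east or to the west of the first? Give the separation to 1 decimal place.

7.5° east

Raw difference: 64.1 − 56.6 = 7.5°.
Normalise into (−180°, 180°]: 7.5° stays 7.5°.
Positive ⇒ the second point lies to the east; separation 7.5°.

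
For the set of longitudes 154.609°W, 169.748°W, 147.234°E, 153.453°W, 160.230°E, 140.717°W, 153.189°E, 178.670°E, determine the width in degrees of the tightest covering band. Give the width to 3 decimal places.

72.049°

Sort the longitudes: -169.748°, -154.609°, -153.453°, -140.717°, +147.234°, +153.189°, +160.230°, +178.670°.
Eastward gaps between consecutive values (wrapping around): 15.139°, 1.156°, 12.736°, 287.951°, 5.955°, 7.041°, 18.440°, 11.582°.
Largest gap = 287.951° ⇒ minimal covering band is its complement: 360° − 287.951° = 72.049°.
Band runs from +147.234° eastward to -140.717°, crossing the antimeridian.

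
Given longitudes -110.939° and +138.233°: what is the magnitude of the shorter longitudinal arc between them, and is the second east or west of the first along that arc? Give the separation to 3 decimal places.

Raw difference: 138.233 − -110.939 = 249.172°.
Normalise into (−180°, 180°]: 249.172° − 360° = -110.828°.
Negative ⇒ the second point lies to the west; separation 110.828°.

110.828° west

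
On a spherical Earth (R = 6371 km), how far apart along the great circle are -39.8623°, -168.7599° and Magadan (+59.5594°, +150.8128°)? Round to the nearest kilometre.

11661 km

Δλ = 150.8128 − -168.7599 = 319.5727°; wrapped into (−180°, 180°]: -40.4273°.
Δφ = 59.5594 − -39.8623 = 99.4217°.
a = sin²(Δφ/2) + cos φ₁ · cos φ₂ · sin²(Δλ/2) = 0.628278.
c = 2·atan2(√a, √(1−a)) = 1.83025 rad → d = 6371·c ≈ 11660.55 km.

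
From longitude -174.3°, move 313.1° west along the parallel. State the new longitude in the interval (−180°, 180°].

Start at -174.3°; shift −313.1° → -487.4°.
-487.4° lies outside (−180°, 180°]; add 360° → -127.4°.

-127.4°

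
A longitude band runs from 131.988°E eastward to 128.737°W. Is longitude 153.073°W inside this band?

Band width going east from +131.988° to -128.737°: ((-128.737 − 131.988) mod 360) = 99.275°.
Offset of -153.073° east of the west edge: ((-153.073 − 131.988) mod 360) = 74.939°.
74.939° ≤ 99.275° ⇒ inside.

Yes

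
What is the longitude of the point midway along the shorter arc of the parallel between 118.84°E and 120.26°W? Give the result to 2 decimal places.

Signed shortest Δλ from +118.84° to -120.26° is +120.90°.
Midpoint longitude = +118.84° + (+120.90°)/2 = +118.84° + 60.45° = +179.29°.
(The naïve average (+118.84 + -120.26)/2 = -0.71° is on the wrong side of the globe.)

179.29°E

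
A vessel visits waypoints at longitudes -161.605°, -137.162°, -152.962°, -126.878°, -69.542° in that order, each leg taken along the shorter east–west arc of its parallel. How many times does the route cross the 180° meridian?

Leg 1: -161.605° → -137.162°, shortest Δλ = 24.443° (east) — does not cross 180°.
Leg 2: -137.162° → -152.962°, shortest Δλ = -15.8° (west) — does not cross 180°.
Leg 3: -152.962° → -126.878°, shortest Δλ = 26.084° (east) — does not cross 180°.
Leg 4: -126.878° → -69.542°, shortest Δλ = 57.336° (east) — does not cross 180°.
Total crossings: 0.

0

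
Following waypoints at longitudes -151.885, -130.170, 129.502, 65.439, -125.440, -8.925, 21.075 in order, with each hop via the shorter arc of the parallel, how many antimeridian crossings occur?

Leg 1: -151.885° → -130.170°, shortest Δλ = 21.715° (east) — does not cross 180°.
Leg 2: -130.170° → +129.502°, shortest Δλ = -100.328° (west) — crosses 180°.
Leg 3: +129.502° → +65.439°, shortest Δλ = -64.063° (west) — does not cross 180°.
Leg 4: +65.439° → -125.440°, shortest Δλ = 169.121° (east) — crosses 180°.
Leg 5: -125.440° → -8.925°, shortest Δλ = 116.515° (east) — does not cross 180°.
Leg 6: -8.925° → +21.075°, shortest Δλ = 30.0° (east) — does not cross 180°.
Total crossings: 2.

2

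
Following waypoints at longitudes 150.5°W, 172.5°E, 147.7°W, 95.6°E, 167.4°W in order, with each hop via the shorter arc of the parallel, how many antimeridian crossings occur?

4

Leg 1: -150.5° → +172.5°, shortest Δλ = -37.0° (west) — crosses 180°.
Leg 2: +172.5° → -147.7°, shortest Δλ = 39.8° (east) — crosses 180°.
Leg 3: -147.7° → +95.6°, shortest Δλ = -116.7° (west) — crosses 180°.
Leg 4: +95.6° → -167.4°, shortest Δλ = 97.0° (east) — crosses 180°.
Total crossings: 4.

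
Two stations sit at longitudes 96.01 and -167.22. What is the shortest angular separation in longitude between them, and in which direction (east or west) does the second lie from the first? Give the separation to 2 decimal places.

96.77° east

Raw difference: -167.22 − 96.01 = -263.23°.
Normalise into (−180°, 180°]: -263.23° + 360° = 96.77°.
Positive ⇒ the second point lies to the east; separation 96.77°.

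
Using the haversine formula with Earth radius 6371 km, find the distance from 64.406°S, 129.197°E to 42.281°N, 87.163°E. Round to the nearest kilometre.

12418 km

Δλ = 87.163 − 129.197 = -42.034°.
Δφ = 42.281 − -64.406 = 106.687°.
a = sin²(Δφ/2) + cos φ₁ · cos φ₂ · sin²(Δλ/2) = 0.684682.
c = 2·atan2(√a, √(1−a)) = 1.94912 rad → d = 6371·c ≈ 12417.85 km.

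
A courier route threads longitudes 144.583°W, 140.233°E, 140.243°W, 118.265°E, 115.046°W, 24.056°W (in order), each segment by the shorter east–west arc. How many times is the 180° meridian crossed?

4

Leg 1: -144.583° → +140.233°, shortest Δλ = -75.184° (west) — crosses 180°.
Leg 2: +140.233° → -140.243°, shortest Δλ = 79.524° (east) — crosses 180°.
Leg 3: -140.243° → +118.265°, shortest Δλ = -101.492° (west) — crosses 180°.
Leg 4: +118.265° → -115.046°, shortest Δλ = 126.689° (east) — crosses 180°.
Leg 5: -115.046° → -24.056°, shortest Δλ = 90.99° (east) — does not cross 180°.
Total crossings: 4.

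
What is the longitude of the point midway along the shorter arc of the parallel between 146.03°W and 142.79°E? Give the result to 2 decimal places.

178.38°E

Signed shortest Δλ from -146.03° to +142.79° is -71.18°.
Midpoint longitude = -146.03° + (-71.18°)/2 = -146.03° − 35.59° = -181.62°.
Normalise into (−180°, 180°]: +178.38°.
(The naïve average (-146.03 + +142.79)/2 = -1.62° is on the wrong side of the globe.)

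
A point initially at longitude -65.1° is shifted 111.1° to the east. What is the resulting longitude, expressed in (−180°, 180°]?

Start at -65.1°; shift +111.1° → +46.0°.
+46.0° already lies in (−180°, 180°].

+46.0°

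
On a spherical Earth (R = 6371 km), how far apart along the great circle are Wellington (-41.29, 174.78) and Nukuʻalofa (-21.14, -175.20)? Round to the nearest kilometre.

2431 km

Δλ = -175.20 − 174.78 = -349.98°; wrapped into (−180°, 180°]: 10.02°.
Δφ = -21.14 − -41.29 = 20.15°.
a = sin²(Δφ/2) + cos φ₁ · cos φ₂ · sin²(Δλ/2) = 0.035948.
c = 2·atan2(√a, √(1−a)) = 0.38151 rad → d = 6371·c ≈ 2430.58 km.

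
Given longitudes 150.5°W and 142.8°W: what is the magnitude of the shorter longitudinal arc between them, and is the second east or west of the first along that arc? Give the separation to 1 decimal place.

7.7° east

Raw difference: -142.8 − -150.5 = 7.7°.
Normalise into (−180°, 180°]: 7.7° stays 7.7°.
Positive ⇒ the second point lies to the east; separation 7.7°.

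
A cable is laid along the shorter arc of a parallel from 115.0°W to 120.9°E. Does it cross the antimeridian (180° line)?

Yes

Naïve |120.9 − -115.0| = 235.9° > 180°, so the shorter arc goes the other way round — across 180°.
Signed shortest Δλ = ((120.9 − -115.0 + 180) mod 360) − 180 = -124.1°.
Going west by 124.1° from -115.0° passes through 180° before reaching +120.9°.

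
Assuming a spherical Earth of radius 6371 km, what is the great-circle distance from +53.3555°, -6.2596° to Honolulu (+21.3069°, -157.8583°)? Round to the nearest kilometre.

11275 km

Δλ = -157.8583 − -6.2596 = -151.5987°.
Δφ = 21.3069 − 53.3555 = -32.0486°.
a = sin²(Δφ/2) + cos φ₁ · cos φ₂ · sin²(Δλ/2) = 0.598789.
c = 2·atan2(√a, √(1−a)) = 1.76968 rad → d = 6371·c ≈ 11274.65 km.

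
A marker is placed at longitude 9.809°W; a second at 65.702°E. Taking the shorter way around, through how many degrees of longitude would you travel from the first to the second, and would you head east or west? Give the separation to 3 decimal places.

Raw difference: 65.702 − -9.809 = 75.511°.
Normalise into (−180°, 180°]: 75.511° stays 75.511°.
Positive ⇒ the second point lies to the east; separation 75.511°.

75.511° east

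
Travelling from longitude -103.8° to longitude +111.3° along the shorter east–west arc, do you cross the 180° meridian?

Yes

Naïve |111.3 − -103.8| = 215.1° > 180°, so the shorter arc goes the other way round — across 180°.
Signed shortest Δλ = ((111.3 − -103.8 + 180) mod 360) − 180 = -144.9°.
Going west by 144.9° from -103.8° passes through 180° before reaching +111.3°.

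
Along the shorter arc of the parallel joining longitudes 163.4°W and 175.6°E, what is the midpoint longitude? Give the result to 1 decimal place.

173.9°W

Signed shortest Δλ from -163.4° to +175.6° is -21.0°.
Midpoint longitude = -163.4° + (-21.0°)/2 = -163.4° − 10.5° = -173.9°.
(The naïve average (-163.4 + +175.6)/2 = 6.1° is on the wrong side of the globe.)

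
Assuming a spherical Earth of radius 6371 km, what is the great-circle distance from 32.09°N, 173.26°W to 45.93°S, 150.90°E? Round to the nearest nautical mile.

Δλ = 150.90 − -173.26 = 324.16°; wrapped into (−180°, 180°]: -35.84°.
Δφ = -45.93 − 32.09 = -78.02°.
a = sin²(Δφ/2) + cos φ₁ · cos φ₂ · sin²(Δλ/2) = 0.452002.
c = 2·atan2(√a, √(1−a)) = 1.47465 rad → d = 6371·c ≈ 9395.01 km ≈ 5072.90 nmi.

5073 nmi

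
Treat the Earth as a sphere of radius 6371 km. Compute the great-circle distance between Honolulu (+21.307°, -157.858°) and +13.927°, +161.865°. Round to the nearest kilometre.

4335 km

Δλ = 161.865 − -157.858 = 319.723°; wrapped into (−180°, 180°]: -40.277°.
Δφ = 13.927 − 21.307 = -7.380°.
a = sin²(Δφ/2) + cos φ₁ · cos φ₂ · sin²(Δλ/2) = 0.111329.
c = 2·atan2(√a, √(1−a)) = 0.68037 rad → d = 6371·c ≈ 4334.62 km.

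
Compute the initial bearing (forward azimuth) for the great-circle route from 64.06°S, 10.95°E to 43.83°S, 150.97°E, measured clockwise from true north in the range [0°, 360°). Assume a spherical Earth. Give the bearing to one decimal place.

149.9°

Δλ = 150.97 − 10.95 = 140.02°.
θ = atan2( sin Δλ · cos φ₂ , cos φ₁ · sin φ₂ − sin φ₁ · cos φ₂ · cos Δλ )
  = atan2(0.46351, -0.80002) = 149.913° → normalised to [0°, 360°): 149.913°.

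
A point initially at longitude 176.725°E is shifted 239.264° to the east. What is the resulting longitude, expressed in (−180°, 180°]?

Start at +176.725°; shift +239.264° → +415.989°.
+415.989° lies outside (−180°, 180°]; subtract 360° → +55.989°.

55.989°E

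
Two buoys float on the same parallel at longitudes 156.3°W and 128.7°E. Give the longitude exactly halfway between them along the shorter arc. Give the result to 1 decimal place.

166.2°E

Signed shortest Δλ from -156.3° to +128.7° is -75.0°.
Midpoint longitude = -156.3° + (-75.0°)/2 = -156.3° − 37.5° = -193.8°.
Normalise into (−180°, 180°]: +166.2°.
(The naïve average (-156.3 + +128.7)/2 = -13.8° is on the wrong side of the globe.)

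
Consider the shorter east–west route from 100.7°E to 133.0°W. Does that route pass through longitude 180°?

Yes

Naïve |-133.0 − 100.7| = 233.7° > 180°, so the shorter arc goes the other way round — across 180°.
Signed shortest Δλ = ((-133.0 − 100.7 + 180) mod 360) − 180 = 126.3°.
Going east by 126.3° from +100.7° passes through 180° before reaching -133.0°.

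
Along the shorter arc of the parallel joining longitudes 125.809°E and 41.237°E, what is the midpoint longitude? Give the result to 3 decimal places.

Signed shortest Δλ from +125.809° to +41.237° is -84.572°.
Midpoint longitude = +125.809° + (-84.572°)/2 = +125.809° − 42.286° = +83.523°.

83.523°E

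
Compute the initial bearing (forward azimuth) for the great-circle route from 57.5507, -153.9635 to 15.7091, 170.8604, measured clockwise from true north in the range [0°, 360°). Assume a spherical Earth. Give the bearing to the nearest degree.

Δλ = 170.8604 − -153.9635 = 324.8239°; wrapped into (−180°, 180°]: -35.1761°.
θ = atan2( sin Δλ · cos φ₂ , cos φ₁ · sin φ₂ − sin φ₁ · cos φ₂ · cos Δλ )
  = atan2(-0.55457, -0.51873) = -133.087° → normalised to [0°, 360°): 226.913°.

227°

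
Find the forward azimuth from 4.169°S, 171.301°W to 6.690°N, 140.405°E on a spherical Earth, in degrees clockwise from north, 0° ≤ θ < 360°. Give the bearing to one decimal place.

282.5°

Δλ = 140.405 − -171.301 = 311.706°; wrapped into (−180°, 180°]: -48.294°.
θ = atan2( sin Δλ · cos φ₂ , cos φ₁ · sin φ₂ − sin φ₁ · cos φ₂ · cos Δλ )
  = atan2(-0.74149, 0.16423) = -77.512° → normalised to [0°, 360°): 282.488°.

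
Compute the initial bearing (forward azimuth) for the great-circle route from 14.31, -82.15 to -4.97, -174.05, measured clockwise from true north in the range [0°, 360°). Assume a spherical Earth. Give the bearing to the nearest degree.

266°

Δλ = -174.05 − -82.15 = -91.90°.
θ = atan2( sin Δλ · cos φ₂ , cos φ₁ · sin φ₂ − sin φ₁ · cos φ₂ · cos Δλ )
  = atan2(-0.99569, -0.07578) = -94.352° → normalised to [0°, 360°): 265.648°.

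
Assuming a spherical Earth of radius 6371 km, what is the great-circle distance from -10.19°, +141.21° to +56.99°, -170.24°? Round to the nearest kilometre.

Δλ = -170.24 − 141.21 = -311.45°; wrapped into (−180°, 180°]: 48.55°.
Δφ = 56.99 − -10.19 = 67.18°.
a = sin²(Δφ/2) + cos φ₁ · cos φ₂ · sin²(Δλ/2) = 0.396707.
c = 2·atan2(√a, √(1−a)) = 1.36271 rad → d = 6371·c ≈ 8681.84 km.

8682 km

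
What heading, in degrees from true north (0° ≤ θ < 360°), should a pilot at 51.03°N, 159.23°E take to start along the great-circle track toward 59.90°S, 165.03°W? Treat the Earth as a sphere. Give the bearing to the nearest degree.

Δλ = -165.03 − 159.23 = -324.26°; wrapped into (−180°, 180°]: 35.74°.
θ = atan2( sin Δλ · cos φ₂ , cos φ₁ · sin φ₂ − sin φ₁ · cos φ₂ · cos Δλ )
  = atan2(0.29294, -0.86059) = 161.202° → normalised to [0°, 360°): 161.202°.

161°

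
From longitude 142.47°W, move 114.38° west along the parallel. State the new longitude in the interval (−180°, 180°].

Start at -142.47°; shift −114.38° → -256.85°.
-256.85° lies outside (−180°, 180°]; add 360° → +103.15°.

103.15°E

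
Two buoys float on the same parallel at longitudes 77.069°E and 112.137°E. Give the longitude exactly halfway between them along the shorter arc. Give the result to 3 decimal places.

94.603°E

Signed shortest Δλ from +77.069° to +112.137° is +35.068°.
Midpoint longitude = +77.069° + (+35.068°)/2 = +77.069° + 17.534° = +94.603°.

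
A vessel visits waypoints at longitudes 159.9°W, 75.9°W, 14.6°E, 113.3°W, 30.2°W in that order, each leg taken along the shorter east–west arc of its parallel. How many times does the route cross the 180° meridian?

Leg 1: -159.9° → -75.9°, shortest Δλ = 84.0° (east) — does not cross 180°.
Leg 2: -75.9° → +14.6°, shortest Δλ = 90.5° (east) — does not cross 180°.
Leg 3: +14.6° → -113.3°, shortest Δλ = -127.9° (west) — does not cross 180°.
Leg 4: -113.3° → -30.2°, shortest Δλ = 83.1° (east) — does not cross 180°.
Total crossings: 0.

0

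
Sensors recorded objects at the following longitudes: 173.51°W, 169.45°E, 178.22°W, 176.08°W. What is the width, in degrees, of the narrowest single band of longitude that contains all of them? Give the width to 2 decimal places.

Sort the longitudes: -178.22°, -176.08°, -173.51°, +169.45°.
Eastward gaps between consecutive values (wrapping around): 2.14°, 2.57°, 342.96°, 12.33°.
Largest gap = 342.96° ⇒ minimal covering band is its complement: 360° − 342.96° = 17.04°.
Band runs from +169.45° eastward to -173.51°, crossing the antimeridian.

17.04°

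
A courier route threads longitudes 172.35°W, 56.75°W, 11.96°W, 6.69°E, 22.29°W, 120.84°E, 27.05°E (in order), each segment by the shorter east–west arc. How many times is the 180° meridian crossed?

0

Leg 1: -172.35° → -56.75°, shortest Δλ = 115.6° (east) — does not cross 180°.
Leg 2: -56.75° → -11.96°, shortest Δλ = 44.79° (east) — does not cross 180°.
Leg 3: -11.96° → +6.69°, shortest Δλ = 18.65° (east) — does not cross 180°.
Leg 4: +6.69° → -22.29°, shortest Δλ = -28.98° (west) — does not cross 180°.
Leg 5: -22.29° → +120.84°, shortest Δλ = 143.13° (east) — does not cross 180°.
Leg 6: +120.84° → +27.05°, shortest Δλ = -93.79° (west) — does not cross 180°.
Total crossings: 0.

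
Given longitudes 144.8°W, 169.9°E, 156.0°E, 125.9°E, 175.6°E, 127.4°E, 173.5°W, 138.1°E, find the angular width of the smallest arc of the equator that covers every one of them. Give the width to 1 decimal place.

Sort the longitudes: -173.5°, -144.8°, +125.9°, +127.4°, +138.1°, +156.0°, +169.9°, +175.6°.
Eastward gaps between consecutive values (wrapping around): 28.7°, 270.7°, 1.5°, 10.7°, 17.9°, 13.9°, 5.7°, 10.9°.
Largest gap = 270.7° ⇒ minimal covering band is its complement: 360° − 270.7° = 89.3°.
Band runs from +125.9° eastward to -144.8°, crossing the antimeridian.

89.3°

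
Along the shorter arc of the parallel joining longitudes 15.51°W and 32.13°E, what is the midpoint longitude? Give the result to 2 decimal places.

Signed shortest Δλ from -15.51° to +32.13° is +47.64°.
Midpoint longitude = -15.51° + (+47.64°)/2 = -15.51° + 23.82° = +8.31°.

8.31°E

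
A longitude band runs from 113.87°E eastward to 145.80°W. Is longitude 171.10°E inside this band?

Band width going east from +113.87° to -145.80°: ((-145.80 − 113.87) mod 360) = 100.33°.
Offset of +171.10° east of the west edge: ((171.10 − 113.87) mod 360) = 57.23°.
57.23° ≤ 100.33° ⇒ inside.

Yes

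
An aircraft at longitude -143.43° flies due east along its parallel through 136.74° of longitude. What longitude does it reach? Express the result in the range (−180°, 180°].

-6.69°

Start at -143.43°; shift +136.74° → -6.69°.
-6.69° already lies in (−180°, 180°].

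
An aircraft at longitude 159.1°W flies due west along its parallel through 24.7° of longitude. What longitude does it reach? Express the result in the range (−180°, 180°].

Start at -159.1°; shift −24.7° → -183.8°.
-183.8° lies outside (−180°, 180°]; add 360° → +176.2°.

176.2°E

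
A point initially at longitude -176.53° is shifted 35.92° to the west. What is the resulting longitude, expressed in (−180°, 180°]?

Start at -176.53°; shift −35.92° → -212.45°.
-212.45° lies outside (−180°, 180°]; add 360° → +147.55°.

+147.55°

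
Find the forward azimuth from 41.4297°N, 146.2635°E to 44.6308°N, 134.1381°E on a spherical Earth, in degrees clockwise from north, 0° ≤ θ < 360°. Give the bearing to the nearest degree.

294°

Δλ = 134.1381 − 146.2635 = -12.1254°.
θ = atan2( sin Δλ · cos φ₂ , cos φ₁ · sin φ₂ − sin φ₁ · cos φ₂ · cos Δλ )
  = atan2(-0.14948, 0.06635) = -66.067° → normalised to [0°, 360°): 293.933°.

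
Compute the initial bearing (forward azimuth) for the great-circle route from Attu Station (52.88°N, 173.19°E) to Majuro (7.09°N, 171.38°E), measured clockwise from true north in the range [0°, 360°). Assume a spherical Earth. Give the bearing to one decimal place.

Δλ = 171.38 − 173.19 = -1.81°.
θ = atan2( sin Δλ · cos φ₂ , cos φ₁ · sin φ₂ − sin φ₁ · cos φ₂ · cos Δλ )
  = atan2(-0.03134, -0.71639) = -177.495° → normalised to [0°, 360°): 182.505°.

182.5°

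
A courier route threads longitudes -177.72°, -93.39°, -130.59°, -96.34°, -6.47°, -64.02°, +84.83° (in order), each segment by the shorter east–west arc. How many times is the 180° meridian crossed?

Leg 1: -177.72° → -93.39°, shortest Δλ = 84.33° (east) — does not cross 180°.
Leg 2: -93.39° → -130.59°, shortest Δλ = -37.2° (west) — does not cross 180°.
Leg 3: -130.59° → -96.34°, shortest Δλ = 34.25° (east) — does not cross 180°.
Leg 4: -96.34° → -6.47°, shortest Δλ = 89.87° (east) — does not cross 180°.
Leg 5: -6.47° → -64.02°, shortest Δλ = -57.55° (west) — does not cross 180°.
Leg 6: -64.02° → +84.83°, shortest Δλ = 148.85° (east) — does not cross 180°.
Total crossings: 0.

0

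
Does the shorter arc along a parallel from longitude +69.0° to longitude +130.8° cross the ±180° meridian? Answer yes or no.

Signed shortest Δλ = ((130.8 − 69.0 + 180) mod 360) − 180 = 61.8°.
Going east by 61.8° from +69.0° reaches +130.8° without touching 180°.

No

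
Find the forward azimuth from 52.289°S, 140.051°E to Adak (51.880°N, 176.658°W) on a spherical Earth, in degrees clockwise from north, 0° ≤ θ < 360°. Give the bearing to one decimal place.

Δλ = -176.658 − 140.051 = -316.709°; wrapped into (−180°, 180°]: 43.291°.
θ = atan2( sin Δλ · cos φ₂ , cos φ₁ · sin φ₂ − sin φ₁ · cos φ₂ · cos Δλ )
  = atan2(0.42329, 0.83669) = 26.836° → normalised to [0°, 360°): 26.836°.

26.8°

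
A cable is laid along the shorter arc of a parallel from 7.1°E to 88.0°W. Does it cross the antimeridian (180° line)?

No

Signed shortest Δλ = ((-88.0 − 7.1 + 180) mod 360) − 180 = -95.1°.
Going west by 95.1° from +7.1° reaches -88.0° without touching 180°.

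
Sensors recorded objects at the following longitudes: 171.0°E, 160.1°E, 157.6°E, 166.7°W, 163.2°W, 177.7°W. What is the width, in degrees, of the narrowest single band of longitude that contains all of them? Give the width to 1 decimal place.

Sort the longitudes: -177.7°, -166.7°, -163.2°, +157.6°, +160.1°, +171.0°.
Eastward gaps between consecutive values (wrapping around): 11.0°, 3.5°, 320.8°, 2.5°, 10.9°, 11.3°.
Largest gap = 320.8° ⇒ minimal covering band is its complement: 360° − 320.8° = 39.2°.
Band runs from +157.6° eastward to -163.2°, crossing the antimeridian.

39.2°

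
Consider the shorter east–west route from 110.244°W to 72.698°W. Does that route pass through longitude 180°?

No

Signed shortest Δλ = ((-72.698 − -110.244 + 180) mod 360) − 180 = 37.546°.
Going east by 37.546° from -110.244° reaches -72.698° without touching 180°.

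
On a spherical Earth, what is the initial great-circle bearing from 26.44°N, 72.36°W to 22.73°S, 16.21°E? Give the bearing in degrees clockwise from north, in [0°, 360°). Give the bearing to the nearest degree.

111°

Δλ = 16.21 − -72.36 = 88.57°.
θ = atan2( sin Δλ · cos φ₂ , cos φ₁ · sin φ₂ − sin φ₁ · cos φ₂ · cos Δλ )
  = atan2(0.92205, -0.35622) = 111.123° → normalised to [0°, 360°): 111.123°.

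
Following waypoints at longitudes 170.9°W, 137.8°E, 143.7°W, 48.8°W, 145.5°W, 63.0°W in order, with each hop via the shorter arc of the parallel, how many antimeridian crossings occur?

Leg 1: -170.9° → +137.8°, shortest Δλ = -51.3° (west) — crosses 180°.
Leg 2: +137.8° → -143.7°, shortest Δλ = 78.5° (east) — crosses 180°.
Leg 3: -143.7° → -48.8°, shortest Δλ = 94.9° (east) — does not cross 180°.
Leg 4: -48.8° → -145.5°, shortest Δλ = -96.7° (west) — does not cross 180°.
Leg 5: -145.5° → -63.0°, shortest Δλ = 82.5° (east) — does not cross 180°.
Total crossings: 2.

2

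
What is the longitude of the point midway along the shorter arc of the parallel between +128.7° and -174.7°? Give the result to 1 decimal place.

+157.0°

Signed shortest Δλ from +128.7° to -174.7° is +56.6°.
Midpoint longitude = +128.7° + (+56.6°)/2 = +128.7° + 28.3° = +157.0°.
(The naïve average (+128.7 + -174.7)/2 = -23.0° is on the wrong side of the globe.)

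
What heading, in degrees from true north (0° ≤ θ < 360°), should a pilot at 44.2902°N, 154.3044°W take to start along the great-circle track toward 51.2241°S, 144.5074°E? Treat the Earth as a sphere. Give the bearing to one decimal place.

215.5°

Δλ = 144.5074 − -154.3044 = 298.8118°; wrapped into (−180°, 180°]: -61.1882°.
θ = atan2( sin Δλ · cos φ₂ , cos φ₁ · sin φ₂ − sin φ₁ · cos φ₂ · cos Δλ )
  = atan2(-0.54875, -0.76881) = -144.482° → normalised to [0°, 360°): 215.518°.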